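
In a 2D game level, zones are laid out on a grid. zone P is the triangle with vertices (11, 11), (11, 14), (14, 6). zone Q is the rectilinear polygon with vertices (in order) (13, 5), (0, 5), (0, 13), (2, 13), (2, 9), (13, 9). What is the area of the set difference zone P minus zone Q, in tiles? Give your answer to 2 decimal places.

|zone P| = 4.5, |zone P∩zone Q| = 0.5125.
|zone P ∖ zone Q| = |zone P| − |zone P∩zone Q| = 4.5 − 0.5125 = 3.99.

3.99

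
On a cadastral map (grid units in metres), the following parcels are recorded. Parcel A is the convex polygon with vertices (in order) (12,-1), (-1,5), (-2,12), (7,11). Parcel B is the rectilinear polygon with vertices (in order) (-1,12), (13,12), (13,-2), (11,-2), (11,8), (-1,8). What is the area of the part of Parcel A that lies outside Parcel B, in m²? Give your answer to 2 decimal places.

|Parcel A| = 94, |Parcel A∩Parcel B| = 30.3998.
|Parcel A ∖ Parcel B| = |Parcel A| − |Parcel A∩Parcel B| = 94 − 30.3998 = 63.60.

63.60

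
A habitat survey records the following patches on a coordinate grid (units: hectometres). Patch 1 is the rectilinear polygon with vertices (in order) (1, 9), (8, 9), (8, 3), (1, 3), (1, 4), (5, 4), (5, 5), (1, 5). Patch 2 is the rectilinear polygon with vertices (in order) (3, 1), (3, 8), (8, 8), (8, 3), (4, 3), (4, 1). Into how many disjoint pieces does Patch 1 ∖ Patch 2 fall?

Patch 1 ∖ Patch 2 splits into 2 disjoint pieces (area 13, area 2).

2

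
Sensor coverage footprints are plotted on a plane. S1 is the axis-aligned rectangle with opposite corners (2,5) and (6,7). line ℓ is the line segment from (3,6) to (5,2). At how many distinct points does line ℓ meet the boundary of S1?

The segment meets the boundary at (3.5,5).

1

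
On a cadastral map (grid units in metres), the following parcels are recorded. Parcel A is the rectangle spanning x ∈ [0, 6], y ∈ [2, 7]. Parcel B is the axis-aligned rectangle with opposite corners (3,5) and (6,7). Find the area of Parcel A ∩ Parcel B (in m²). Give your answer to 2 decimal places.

|Parcel A∩Parcel B|: x∈[3,6], y∈[5,7] → 3·2 = 6.

6.00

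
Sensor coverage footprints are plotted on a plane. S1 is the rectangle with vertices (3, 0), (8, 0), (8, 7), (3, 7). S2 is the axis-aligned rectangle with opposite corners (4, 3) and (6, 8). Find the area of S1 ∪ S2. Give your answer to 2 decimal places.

37.00

By inclusion–exclusion:
Individual areas: |S1| = 35, |S2| = 10.
|S1∩S2|: x∈[4,6], y∈[3,7] → 2·4 = 8.
|S1 ∪ S2| = 45 − 8 = 37.00.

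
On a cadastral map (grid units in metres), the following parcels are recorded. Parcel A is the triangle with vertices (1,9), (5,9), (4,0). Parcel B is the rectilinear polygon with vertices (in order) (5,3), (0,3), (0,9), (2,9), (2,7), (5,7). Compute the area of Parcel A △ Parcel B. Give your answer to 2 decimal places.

21.56

|Parcel A| = 18, |Parcel B| = 24, |Parcel A∩Parcel B| = 10.2222.
|Parcel A △ Parcel B| = |Parcel A| + |Parcel B| − 2·|Parcel A∩Parcel B| = 18 + 24 − 20.4444 = 21.56.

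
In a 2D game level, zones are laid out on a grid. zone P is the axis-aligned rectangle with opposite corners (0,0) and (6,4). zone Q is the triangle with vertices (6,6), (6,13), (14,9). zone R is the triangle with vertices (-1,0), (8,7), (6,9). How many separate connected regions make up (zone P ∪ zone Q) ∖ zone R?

3

(zone P ∪ zone Q) ∖ zone R splits into 3 disjoint pieces (area 17.3254, area 2.8651, area 24.8276).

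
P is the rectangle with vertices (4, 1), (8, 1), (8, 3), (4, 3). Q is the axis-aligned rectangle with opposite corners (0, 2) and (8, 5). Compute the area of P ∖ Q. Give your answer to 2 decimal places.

|P∩Q|: x∈[4,8], y∈[2,3] → 4·1 = 4.
|P| = 8.
|P ∖ Q| = |P| − |P∩Q| = 8 − 4 = 4.00.

4.00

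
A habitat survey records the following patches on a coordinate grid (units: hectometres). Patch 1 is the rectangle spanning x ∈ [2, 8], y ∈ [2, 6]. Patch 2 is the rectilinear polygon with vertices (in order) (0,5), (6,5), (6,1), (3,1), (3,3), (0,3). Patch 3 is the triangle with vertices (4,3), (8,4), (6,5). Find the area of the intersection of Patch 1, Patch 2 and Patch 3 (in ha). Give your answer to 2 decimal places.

1.50

The intersection is the polygon with vertices (6,3.5), (4,3), (6,5).
By the shoelace formula its area is 1.50.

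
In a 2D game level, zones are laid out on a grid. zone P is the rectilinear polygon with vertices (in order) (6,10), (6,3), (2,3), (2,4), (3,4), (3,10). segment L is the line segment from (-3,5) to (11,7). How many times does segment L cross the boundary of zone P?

2

The segment meets the boundary at (6,6.286), (3,5.857).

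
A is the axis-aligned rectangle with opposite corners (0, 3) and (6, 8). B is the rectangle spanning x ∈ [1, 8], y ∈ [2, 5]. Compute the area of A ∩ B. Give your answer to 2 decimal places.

|A∩B|: x∈[1,6], y∈[3,5] → 5·2 = 10.

10.00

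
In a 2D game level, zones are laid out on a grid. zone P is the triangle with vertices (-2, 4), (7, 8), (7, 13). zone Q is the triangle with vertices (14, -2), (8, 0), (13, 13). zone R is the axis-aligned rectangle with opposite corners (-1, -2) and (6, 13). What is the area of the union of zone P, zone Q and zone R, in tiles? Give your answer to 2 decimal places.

154.00

By inclusion–exclusion:
Individual areas: |zone P| = 22.5, |zone Q| = 44, |zone R| = 105.
|zone P∩zone Q| = 0.
|zone P∩zone R| = 17.5.
|zone Q∩zone R| = 0.
|zone P∩zone Q∩zone R| = 0.
|zone P ∪ zone Q ∪ zone R| = 171.5 − 17.5 + 0 = 154.00.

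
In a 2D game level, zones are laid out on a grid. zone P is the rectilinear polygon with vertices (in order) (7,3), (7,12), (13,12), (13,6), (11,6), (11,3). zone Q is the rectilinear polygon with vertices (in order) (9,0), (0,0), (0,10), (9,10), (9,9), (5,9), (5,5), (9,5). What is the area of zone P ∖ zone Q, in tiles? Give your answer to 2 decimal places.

|zone P| = 48, |zone P∩zone Q| = 6.
|zone P ∖ zone Q| = |zone P| − |zone P∩zone Q| = 48 − 6 = 42.00.

42.00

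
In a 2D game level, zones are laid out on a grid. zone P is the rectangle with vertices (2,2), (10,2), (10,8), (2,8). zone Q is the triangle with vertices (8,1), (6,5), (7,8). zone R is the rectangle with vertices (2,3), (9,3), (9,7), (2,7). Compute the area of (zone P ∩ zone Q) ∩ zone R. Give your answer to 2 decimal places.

4.05

The region (zone P ∩ zone Q) ∩ zone R is the polygon with vertices (6,5), (6.667,7), (7.143,7), (7.714,3), (7,3).
By the shoelace formula its area is 4.05.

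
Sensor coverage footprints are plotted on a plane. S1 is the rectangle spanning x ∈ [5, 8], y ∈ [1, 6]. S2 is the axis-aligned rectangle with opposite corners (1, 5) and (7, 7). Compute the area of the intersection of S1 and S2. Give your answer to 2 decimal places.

|S1∩S2|: x∈[5,7], y∈[5,6] → 2·1 = 2.

2.00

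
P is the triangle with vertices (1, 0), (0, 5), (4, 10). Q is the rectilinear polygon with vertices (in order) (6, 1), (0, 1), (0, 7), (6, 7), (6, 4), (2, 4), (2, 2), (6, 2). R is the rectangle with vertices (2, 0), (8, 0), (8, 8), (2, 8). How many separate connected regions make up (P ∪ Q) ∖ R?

2

(P ∪ Q) ∖ R splits into 2 disjoint pieces (area 12.35, area 1).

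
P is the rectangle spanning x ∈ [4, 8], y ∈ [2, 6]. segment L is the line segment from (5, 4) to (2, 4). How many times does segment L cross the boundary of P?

The segment meets the boundary at (4,4).

1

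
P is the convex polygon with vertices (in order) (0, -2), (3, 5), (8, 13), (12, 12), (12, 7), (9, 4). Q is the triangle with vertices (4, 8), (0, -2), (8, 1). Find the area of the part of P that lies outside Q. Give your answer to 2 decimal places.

|P| = 74, |P∩Q| = 23.8006.
|P ∖ Q| = |P| − |P∩Q| = 74 − 23.8006 = 50.20.

50.20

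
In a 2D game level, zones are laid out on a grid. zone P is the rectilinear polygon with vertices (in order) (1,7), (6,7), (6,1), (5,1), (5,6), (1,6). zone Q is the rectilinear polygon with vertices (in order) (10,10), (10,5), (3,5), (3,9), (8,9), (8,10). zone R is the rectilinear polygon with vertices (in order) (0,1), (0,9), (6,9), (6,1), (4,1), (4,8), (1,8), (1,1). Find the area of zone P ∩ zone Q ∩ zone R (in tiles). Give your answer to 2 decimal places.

The intersection is the polygon with vertices (6,5), (5,5), (5,6), (4,6), (4,7), (6,7).
By the shoelace formula its area is 3.00.

3.00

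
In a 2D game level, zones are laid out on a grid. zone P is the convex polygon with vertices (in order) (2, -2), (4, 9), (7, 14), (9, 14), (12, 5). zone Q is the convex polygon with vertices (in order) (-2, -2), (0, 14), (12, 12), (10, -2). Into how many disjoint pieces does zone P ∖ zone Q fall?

2

zone P ∖ zone Q splits into 2 disjoint pieces (area 3.4349, area 1.4389).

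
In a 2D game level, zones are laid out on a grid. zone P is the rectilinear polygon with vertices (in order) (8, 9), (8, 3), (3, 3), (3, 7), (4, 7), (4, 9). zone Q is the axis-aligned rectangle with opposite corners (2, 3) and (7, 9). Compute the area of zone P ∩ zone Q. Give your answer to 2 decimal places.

22.00

The intersection is the polygon with vertices (3,3), (3,7), (4,7), (4,9), (7,9), (7,3).
By the shoelace formula its area is 22.00.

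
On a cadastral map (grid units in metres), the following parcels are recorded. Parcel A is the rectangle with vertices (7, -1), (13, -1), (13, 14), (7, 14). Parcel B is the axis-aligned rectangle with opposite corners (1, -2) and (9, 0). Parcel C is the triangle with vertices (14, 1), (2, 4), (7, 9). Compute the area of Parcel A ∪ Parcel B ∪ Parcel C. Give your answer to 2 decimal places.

120.07

By inclusion–exclusion:
Individual areas: |Parcel A| = 90, |Parcel B| = 16, |Parcel C| = 37.5.
|Parcel A∩Parcel B|: x∈[7,9], y∈[-1,0] → 2·1 = 2.
|Parcel A∩Parcel C| = 21.4286.
|Parcel B∩Parcel C| = 0.
|Parcel A∩Parcel B∩Parcel C| = 0.
|Parcel A ∪ Parcel B ∪ Parcel C| = 143.5 − 23.4286 + 0 = 120.07.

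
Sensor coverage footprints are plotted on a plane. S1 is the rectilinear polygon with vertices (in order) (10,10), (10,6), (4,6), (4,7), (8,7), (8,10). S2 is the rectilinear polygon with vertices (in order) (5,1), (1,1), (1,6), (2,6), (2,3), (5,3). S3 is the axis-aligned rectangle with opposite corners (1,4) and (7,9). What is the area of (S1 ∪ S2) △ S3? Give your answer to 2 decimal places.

|S1 ∪ S2| = 23.
|(S1 ∪ S2) ∩ S3| = 5.
|(S1 ∪ S2) △ S3| = 23 + 30 − 10 = 43.00.

43.00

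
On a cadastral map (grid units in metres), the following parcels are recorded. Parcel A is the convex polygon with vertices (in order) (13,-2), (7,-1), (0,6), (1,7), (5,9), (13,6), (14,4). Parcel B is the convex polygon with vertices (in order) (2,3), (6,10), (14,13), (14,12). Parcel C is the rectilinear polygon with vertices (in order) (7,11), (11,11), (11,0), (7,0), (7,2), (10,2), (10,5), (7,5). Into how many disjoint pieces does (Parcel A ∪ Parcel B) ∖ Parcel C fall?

(Parcel A ∪ Parcel B) ∖ Parcel C splits into 2 disjoint pieces (area 75.2987, area 5.7083).

2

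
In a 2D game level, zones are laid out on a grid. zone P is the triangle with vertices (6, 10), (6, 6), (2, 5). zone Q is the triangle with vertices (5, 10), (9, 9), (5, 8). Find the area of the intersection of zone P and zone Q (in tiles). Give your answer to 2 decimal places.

The intersection is the polygon with vertices (6,8.25), (5,8), (5,8.75), (5.833,9.792), (6,9.75).
By the shoelace formula its area is 1.23.

1.23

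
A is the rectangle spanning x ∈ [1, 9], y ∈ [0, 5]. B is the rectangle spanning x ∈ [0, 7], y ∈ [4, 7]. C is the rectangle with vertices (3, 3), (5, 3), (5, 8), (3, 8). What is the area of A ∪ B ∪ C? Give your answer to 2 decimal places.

57.00

By inclusion–exclusion:
Individual areas: |A| = 40, |B| = 21, |C| = 10.
|A∩B|: x∈[1,7], y∈[4,5] → 6·1 = 6.
|A∩C|: x∈[3,5], y∈[3,5] → 2·2 = 4.
|B∩C|: x∈[3,5], y∈[4,7] → 2·3 = 6.
|A∩B∩C| = 2.
|A ∪ B ∪ C| = 71 − 16 + 2 = 57.00.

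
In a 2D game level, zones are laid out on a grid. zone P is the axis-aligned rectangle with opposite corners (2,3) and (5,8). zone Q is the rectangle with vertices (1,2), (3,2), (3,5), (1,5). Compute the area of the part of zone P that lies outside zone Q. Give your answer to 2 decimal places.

13.00

|zone P∩zone Q|: x∈[2,3], y∈[3,5] → 1·2 = 2.
|zone P| = 15.
|zone P ∖ zone Q| = |zone P| − |zone P∩zone Q| = 15 − 2 = 13.00.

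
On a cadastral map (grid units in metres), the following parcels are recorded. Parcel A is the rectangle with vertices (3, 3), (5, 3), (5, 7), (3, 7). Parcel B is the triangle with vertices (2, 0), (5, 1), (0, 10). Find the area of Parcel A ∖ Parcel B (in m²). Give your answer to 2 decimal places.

7.29

|Parcel A| = 8, |Parcel A∩Parcel B| = 0.7111.
|Parcel A ∖ Parcel B| = |Parcel A| − |Parcel A∩Parcel B| = 8 − 0.7111 = 7.29.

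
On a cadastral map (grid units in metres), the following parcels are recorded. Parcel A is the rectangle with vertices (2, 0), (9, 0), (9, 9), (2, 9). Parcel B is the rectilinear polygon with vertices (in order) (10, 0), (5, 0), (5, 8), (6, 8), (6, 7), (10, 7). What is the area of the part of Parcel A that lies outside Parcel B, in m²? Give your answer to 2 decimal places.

|Parcel A| = 63, |Parcel A∩Parcel B| = 29.
|Parcel A ∖ Parcel B| = |Parcel A| − |Parcel A∩Parcel B| = 63 − 29 = 34.00.

34.00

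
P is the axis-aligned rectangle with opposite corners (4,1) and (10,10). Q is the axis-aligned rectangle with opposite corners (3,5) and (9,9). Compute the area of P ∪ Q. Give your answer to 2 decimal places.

By inclusion–exclusion:
Individual areas: |P| = 54, |Q| = 24.
|P∩Q|: x∈[4,9], y∈[5,9] → 5·4 = 20.
|P ∪ Q| = 78 − 20 = 58.00.

58.00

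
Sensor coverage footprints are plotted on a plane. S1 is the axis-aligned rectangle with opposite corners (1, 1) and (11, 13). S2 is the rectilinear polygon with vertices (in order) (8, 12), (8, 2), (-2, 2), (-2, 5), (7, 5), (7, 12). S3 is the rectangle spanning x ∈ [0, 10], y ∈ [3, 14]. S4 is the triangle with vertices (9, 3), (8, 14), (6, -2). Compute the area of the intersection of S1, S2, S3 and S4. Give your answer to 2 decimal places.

7.25

The intersection is the polygon with vertices (7,6), (7.75,12), (8,12), (8,3), (6.625,3), (6.875,5), (7,5).
By the shoelace formula its area is 7.25.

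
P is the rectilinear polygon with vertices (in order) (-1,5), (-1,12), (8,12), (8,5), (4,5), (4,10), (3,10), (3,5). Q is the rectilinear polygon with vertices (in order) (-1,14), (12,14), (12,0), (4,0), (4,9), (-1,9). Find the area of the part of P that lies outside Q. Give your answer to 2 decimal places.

|P| = 58, |P∩Q| = 42.
|P ∖ Q| = |P| − |P∩Q| = 58 − 42 = 16.00.

16.00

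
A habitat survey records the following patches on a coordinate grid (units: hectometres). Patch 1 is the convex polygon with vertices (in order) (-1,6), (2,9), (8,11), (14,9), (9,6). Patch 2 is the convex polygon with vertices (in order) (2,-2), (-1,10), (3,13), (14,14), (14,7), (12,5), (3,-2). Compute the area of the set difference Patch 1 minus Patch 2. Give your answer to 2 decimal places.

|Patch 1| = 45, |Patch 1∩Patch 2| = 44.6.
|Patch 1 ∖ Patch 2| = |Patch 1| − |Patch 1∩Patch 2| = 45 − 44.6 = 0.40.

0.40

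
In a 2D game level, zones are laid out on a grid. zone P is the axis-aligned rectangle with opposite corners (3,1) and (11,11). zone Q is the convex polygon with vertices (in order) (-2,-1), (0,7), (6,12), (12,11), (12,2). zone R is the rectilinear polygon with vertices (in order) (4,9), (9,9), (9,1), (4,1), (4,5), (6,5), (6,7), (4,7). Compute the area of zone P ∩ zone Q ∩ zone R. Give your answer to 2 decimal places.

35.70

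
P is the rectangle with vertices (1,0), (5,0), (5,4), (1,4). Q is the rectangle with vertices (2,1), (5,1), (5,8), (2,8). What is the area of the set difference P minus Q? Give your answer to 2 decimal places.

|P∩Q|: x∈[2,5], y∈[1,4] → 3·3 = 9.
|P| = 16.
|P ∖ Q| = |P| − |P∩Q| = 16 − 9 = 7.00.

7.00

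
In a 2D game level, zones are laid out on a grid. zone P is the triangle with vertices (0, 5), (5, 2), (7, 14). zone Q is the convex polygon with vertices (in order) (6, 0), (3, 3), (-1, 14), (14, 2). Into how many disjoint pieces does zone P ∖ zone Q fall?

zone P ∖ zone Q splits into 2 disjoint pieces (area 4.2447, area 6.8074).

2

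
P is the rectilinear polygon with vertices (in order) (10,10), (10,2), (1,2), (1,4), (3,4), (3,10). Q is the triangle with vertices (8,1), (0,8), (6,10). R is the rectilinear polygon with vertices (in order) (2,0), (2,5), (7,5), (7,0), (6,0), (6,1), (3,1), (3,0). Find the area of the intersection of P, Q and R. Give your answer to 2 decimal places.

The intersection is the polygon with vertices (3.429,5), (7,5), (7,2), (6.857,2).
By the shoelace formula its area is 5.57.

5.57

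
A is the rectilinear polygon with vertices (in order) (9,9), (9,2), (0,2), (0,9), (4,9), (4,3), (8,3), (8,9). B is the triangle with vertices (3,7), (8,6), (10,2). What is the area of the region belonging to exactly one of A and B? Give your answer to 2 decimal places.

|A| = 39, |B| = 9, |A∩B| = 2.1857.
|A △ B| = |A| + |B| − 2·|A∩B| = 39 + 9 − 4.3714 = 43.63.

43.63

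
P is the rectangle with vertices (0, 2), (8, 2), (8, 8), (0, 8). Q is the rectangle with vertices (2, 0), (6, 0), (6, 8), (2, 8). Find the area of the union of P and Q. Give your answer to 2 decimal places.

By inclusion–exclusion:
Individual areas: |P| = 48, |Q| = 32.
|P∩Q|: x∈[2,6], y∈[2,8] → 4·6 = 24.
|P ∪ Q| = 80 − 24 = 56.00.

56.00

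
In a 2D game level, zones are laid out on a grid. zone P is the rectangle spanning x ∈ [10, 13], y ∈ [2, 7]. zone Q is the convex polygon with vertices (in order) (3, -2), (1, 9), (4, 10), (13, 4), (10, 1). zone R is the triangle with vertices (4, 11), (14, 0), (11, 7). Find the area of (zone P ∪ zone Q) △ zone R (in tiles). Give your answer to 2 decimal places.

|zone P ∪ zone Q| = 88.5.
|(zone P ∪ zone Q) ∩ zone R| = 10.669.
|(zone P ∪ zone Q) △ zone R| = 88.5 + 18.5 − 21.338 = 85.66.

85.66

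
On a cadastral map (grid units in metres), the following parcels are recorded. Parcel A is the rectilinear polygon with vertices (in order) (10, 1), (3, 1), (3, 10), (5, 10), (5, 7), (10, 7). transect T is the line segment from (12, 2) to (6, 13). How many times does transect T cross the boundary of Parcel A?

The segment meets the boundary at (9.273,7), (10,5.667).

2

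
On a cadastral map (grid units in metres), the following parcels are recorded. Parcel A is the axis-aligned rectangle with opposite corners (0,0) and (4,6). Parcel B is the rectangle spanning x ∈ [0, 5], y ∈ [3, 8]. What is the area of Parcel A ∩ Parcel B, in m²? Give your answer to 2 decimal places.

|Parcel A∩Parcel B|: x∈[0,4], y∈[3,6] → 4·3 = 12.

12.00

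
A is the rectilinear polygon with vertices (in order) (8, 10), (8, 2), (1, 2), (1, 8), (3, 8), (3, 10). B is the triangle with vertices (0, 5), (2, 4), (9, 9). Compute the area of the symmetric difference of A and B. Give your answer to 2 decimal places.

|A| = 52, |B| = 8.5, |A∩B| = 7.8929.
|A △ B| = |A| + |B| − 2·|A∩B| = 52 + 8.5 − 15.7857 = 44.71.

44.71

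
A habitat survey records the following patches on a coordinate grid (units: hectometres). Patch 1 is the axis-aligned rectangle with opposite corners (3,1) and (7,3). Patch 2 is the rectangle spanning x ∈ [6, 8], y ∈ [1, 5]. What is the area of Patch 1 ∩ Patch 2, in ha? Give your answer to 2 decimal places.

|Patch 1∩Patch 2|: x∈[6,7], y∈[1,3] → 1·2 = 2.

2.00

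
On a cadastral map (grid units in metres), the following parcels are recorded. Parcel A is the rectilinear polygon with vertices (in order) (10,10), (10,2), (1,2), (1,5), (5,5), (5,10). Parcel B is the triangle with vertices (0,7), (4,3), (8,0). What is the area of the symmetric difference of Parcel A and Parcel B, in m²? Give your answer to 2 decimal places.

|Parcel A| = 52, |Parcel B| = 2, |Parcel A∩Parcel B| = 1.3333.
|Parcel A △ Parcel B| = |Parcel A| + |Parcel B| − 2·|Parcel A∩Parcel B| = 52 + 2 − 2.6667 = 51.33.

51.33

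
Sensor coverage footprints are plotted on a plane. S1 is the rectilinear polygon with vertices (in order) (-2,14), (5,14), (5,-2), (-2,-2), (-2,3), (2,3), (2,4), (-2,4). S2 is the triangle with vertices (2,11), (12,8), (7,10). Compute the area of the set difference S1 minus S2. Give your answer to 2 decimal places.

|S1| = 108, |S1∩S2| = 0.45.
|S1 ∖ S2| = |S1| − |S1∩S2| = 108 − 0.45 = 107.55.

107.55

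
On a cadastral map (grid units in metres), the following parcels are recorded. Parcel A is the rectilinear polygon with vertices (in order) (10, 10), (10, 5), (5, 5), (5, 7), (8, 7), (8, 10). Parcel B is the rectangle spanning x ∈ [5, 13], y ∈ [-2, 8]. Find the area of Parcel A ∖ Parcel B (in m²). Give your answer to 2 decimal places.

|Parcel A| = 16, |Parcel A∩Parcel B| = 12.
|Parcel A ∖ Parcel B| = |Parcel A| − |Parcel A∩Parcel B| = 16 − 12 = 4.00.

4.00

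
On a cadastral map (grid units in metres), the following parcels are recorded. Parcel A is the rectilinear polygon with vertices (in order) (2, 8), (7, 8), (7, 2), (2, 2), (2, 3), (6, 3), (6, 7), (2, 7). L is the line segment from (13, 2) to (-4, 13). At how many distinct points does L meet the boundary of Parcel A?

The segment meets the boundary at (3.727,8), (5.273,7), (6,6.529), (7,5.882).

4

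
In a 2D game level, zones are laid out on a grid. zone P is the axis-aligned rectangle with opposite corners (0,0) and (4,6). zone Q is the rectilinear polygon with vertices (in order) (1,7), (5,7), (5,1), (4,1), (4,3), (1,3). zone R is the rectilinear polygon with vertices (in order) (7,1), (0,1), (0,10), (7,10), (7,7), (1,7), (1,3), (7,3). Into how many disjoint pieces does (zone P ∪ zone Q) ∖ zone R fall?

2

(zone P ∪ zone Q) ∖ zone R splits into 2 disjoint pieces (area 4, area 16).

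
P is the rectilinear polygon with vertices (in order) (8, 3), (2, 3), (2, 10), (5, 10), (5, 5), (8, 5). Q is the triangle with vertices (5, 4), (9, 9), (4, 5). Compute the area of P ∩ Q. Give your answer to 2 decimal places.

The intersection is the polygon with vertices (5,5), (5.8,5), (5,4), (4,5), (5,5.8).
By the shoelace formula its area is 1.30.

1.30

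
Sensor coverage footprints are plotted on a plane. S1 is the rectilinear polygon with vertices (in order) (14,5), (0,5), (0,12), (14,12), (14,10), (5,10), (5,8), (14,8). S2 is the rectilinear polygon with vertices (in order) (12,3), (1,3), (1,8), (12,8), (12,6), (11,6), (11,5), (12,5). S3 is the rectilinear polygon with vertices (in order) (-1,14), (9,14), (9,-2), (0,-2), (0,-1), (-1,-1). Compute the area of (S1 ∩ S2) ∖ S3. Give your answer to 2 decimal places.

|S1 ∩ S2| = 32.
|(S1 ∩ S2) ∩ S3| = 24.
|(S1 ∩ S2) ∖ S3| = 32 − 24 = 8.00.

8.00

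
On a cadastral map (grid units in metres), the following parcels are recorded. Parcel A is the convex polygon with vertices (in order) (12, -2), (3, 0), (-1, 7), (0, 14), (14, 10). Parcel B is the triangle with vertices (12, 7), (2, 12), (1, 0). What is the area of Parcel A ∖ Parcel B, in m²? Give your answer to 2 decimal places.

|Parcel A| = 165.5, |Parcel A∩Parcel B| = 60.3788.
|Parcel A ∖ Parcel B| = |Parcel A| − |Parcel A∩Parcel B| = 165.5 − 60.3788 = 105.12.

105.12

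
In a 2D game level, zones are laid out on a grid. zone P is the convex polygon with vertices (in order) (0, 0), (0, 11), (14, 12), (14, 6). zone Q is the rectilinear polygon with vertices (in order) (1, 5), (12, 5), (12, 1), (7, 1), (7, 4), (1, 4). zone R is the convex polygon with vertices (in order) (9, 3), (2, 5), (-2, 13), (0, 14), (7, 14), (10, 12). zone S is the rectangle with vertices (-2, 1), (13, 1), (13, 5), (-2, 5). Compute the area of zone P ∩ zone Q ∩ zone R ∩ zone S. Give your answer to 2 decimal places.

6.34

The intersection is the polygon with vertices (5.5,4), (2,5), (9.222,5), (9.1,3.9), (7.8,3.343), (7,3.571), (7,4).
By the shoelace formula its area is 6.34.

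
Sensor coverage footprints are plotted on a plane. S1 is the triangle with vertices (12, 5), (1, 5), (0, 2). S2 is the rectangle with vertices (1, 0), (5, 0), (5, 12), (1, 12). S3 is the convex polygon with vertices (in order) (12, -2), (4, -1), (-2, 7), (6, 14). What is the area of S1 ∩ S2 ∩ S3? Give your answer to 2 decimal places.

8.82

The intersection is the polygon with vertices (5,3.25), (1.474,2.368), (1,3), (1,5), (5,5).
By the shoelace formula its area is 8.82.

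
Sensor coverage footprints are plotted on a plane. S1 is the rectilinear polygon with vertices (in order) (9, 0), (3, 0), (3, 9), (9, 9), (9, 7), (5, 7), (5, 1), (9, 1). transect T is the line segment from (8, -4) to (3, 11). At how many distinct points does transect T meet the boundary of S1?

The segment meets the boundary at (3.667,9), (5,5), (6.333,1), (6.667,0).

4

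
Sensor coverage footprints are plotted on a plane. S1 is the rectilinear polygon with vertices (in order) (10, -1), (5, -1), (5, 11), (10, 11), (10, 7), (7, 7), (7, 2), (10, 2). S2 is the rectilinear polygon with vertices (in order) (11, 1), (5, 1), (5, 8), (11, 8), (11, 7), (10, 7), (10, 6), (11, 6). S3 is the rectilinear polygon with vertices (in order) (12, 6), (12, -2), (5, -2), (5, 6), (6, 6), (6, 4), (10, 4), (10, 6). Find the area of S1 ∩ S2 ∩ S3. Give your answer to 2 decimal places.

The intersection is the polygon with vertices (7,2), (10,2), (10,1), (5,1), (5,6), (6,6), (6,4), (7,4).
By the shoelace formula its area is 11.00.

11.00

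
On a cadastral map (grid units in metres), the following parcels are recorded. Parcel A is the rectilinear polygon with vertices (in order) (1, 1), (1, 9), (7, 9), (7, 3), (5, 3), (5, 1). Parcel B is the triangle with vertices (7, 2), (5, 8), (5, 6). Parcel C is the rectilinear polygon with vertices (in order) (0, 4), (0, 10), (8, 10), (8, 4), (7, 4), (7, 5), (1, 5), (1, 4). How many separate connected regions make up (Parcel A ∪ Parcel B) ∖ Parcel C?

1

(Parcel A ∪ Parcel B) ∖ Parcel C is a single connected region.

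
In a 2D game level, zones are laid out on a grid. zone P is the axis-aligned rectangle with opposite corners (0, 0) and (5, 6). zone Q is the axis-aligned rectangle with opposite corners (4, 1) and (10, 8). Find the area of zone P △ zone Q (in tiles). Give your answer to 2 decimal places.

|zone P∩zone Q|: x∈[4,5], y∈[1,6] → 1·5 = 5.
|zone P △ zone Q| = |zone P| + |zone Q| − 2·|zone P∩zone Q| = 30 + 42 − 10 = 62.00.

62.00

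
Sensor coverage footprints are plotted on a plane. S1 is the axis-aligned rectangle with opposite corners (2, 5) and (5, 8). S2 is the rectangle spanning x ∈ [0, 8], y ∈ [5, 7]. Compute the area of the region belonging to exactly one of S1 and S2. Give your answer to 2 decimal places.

|S1∩S2|: x∈[2,5], y∈[5,7] → 3·2 = 6.
|S1 △ S2| = |S1| + |S2| − 2·|S1∩S2| = 9 + 16 − 12 = 13.00.

13.00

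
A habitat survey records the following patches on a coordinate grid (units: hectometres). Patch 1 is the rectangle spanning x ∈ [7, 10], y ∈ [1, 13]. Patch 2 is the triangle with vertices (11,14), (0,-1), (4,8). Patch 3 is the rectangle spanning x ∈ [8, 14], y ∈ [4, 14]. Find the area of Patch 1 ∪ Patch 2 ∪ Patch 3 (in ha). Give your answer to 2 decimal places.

93.45

By inclusion–exclusion:
Individual areas: |Patch 1| = 36, |Patch 2| = 19.5, |Patch 3| = 60.
|Patch 1∩Patch 2| = 3.7868.
|Patch 1∩Patch 3|: x∈[8,10], y∈[4,13] → 2·9 = 18.
|Patch 2∩Patch 3| = 2.2792.
|Patch 1∩Patch 2∩Patch 3| = 2.0141.
|Patch 1 ∪ Patch 2 ∪ Patch 3| = 115.5 − 24.066 + 2.0141 = 93.45.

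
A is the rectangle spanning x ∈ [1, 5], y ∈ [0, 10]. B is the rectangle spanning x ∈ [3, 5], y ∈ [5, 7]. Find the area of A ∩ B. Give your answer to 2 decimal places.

4.00

|A∩B|: x∈[3,5], y∈[5,7] → 2·2 = 4.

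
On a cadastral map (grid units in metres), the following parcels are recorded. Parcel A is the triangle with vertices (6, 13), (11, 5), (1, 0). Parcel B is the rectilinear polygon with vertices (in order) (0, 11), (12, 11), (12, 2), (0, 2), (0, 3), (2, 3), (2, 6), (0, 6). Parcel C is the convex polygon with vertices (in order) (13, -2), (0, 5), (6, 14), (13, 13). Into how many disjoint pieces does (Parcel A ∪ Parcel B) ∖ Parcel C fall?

(Parcel A ∪ Parcel B) ∖ Parcel C splits into 2 disjoint pieces (area 8.6648, area 11.6667).

2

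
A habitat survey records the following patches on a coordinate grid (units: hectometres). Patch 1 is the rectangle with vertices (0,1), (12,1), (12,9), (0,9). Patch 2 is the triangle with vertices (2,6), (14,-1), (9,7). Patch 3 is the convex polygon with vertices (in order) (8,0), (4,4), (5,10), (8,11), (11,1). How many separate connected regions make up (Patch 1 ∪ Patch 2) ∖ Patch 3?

2

(Patch 1 ∪ Patch 2) ∖ Patch 3 splits into 2 disjoint pieces (area 38.5833, area 20.2091).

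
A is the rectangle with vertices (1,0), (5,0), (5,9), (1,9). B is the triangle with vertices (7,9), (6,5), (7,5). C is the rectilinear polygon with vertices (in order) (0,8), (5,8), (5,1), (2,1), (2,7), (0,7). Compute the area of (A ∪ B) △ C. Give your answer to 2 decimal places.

|A ∪ B| = 38.
|(A ∪ B) ∩ C| = 22.
|(A ∪ B) △ C| = 38 + 23 − 44 = 17.00.

17.00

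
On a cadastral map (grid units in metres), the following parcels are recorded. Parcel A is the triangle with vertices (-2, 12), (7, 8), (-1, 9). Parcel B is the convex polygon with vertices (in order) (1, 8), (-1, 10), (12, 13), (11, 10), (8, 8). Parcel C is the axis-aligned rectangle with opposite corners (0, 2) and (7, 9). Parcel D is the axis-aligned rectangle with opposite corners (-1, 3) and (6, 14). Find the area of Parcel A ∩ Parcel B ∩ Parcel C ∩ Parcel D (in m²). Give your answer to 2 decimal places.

2.64

The intersection is the polygon with vertices (0,9), (4.75,9), (6,8.444), (6,8.125), (0.143,8.857).
By the shoelace formula its area is 2.64.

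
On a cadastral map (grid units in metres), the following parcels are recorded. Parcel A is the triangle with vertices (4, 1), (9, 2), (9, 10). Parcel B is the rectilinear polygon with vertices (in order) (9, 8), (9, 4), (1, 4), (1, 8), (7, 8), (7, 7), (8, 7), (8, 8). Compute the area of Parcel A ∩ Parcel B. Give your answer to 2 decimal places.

8.50

The intersection is the polygon with vertices (9,4), (5.667,4), (7.333,7), (8,7), (8,8), (9,8).
By the shoelace formula its area is 8.50.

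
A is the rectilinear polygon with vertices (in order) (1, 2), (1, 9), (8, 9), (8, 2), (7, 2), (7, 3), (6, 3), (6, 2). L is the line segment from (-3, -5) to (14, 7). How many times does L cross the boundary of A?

2

The segment meets the boundary at (8,2.765), (7,2.059).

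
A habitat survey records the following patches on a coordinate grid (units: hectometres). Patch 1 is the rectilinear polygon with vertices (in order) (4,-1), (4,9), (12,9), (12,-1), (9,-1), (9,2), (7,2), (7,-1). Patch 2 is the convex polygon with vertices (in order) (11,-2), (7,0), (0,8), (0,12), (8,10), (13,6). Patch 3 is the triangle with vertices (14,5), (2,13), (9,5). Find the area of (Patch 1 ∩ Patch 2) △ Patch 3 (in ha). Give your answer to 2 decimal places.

54.37

|Patch 1 ∩ Patch 2| = 61.7071.
|(Patch 1 ∩ Patch 2) ∩ Patch 3| = 13.6667.
|(Patch 1 ∩ Patch 2) △ Patch 3| = 61.7071 + 20 − 27.3333 = 54.37.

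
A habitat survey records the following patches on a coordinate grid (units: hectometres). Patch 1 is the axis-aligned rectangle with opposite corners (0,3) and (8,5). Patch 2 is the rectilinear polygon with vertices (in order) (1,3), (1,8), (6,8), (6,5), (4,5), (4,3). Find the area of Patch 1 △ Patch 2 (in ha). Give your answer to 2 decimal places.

|Patch 1| = 16, |Patch 2| = 21, |Patch 1∩Patch 2| = 6.
|Patch 1 △ Patch 2| = |Patch 1| + |Patch 2| − 2·|Patch 1∩Patch 2| = 16 + 21 − 12 = 25.00.

25.00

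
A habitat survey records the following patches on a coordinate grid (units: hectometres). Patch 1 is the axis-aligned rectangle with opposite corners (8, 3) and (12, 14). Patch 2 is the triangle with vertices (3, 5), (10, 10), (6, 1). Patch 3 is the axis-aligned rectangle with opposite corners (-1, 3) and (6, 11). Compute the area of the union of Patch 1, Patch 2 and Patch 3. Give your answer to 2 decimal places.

By inclusion–exclusion:
Individual areas: |Patch 1| = 44, |Patch 2| = 21.5, |Patch 3| = 56.
|Patch 1∩Patch 2| = 3.0714.
|Patch 1∩Patch 3| = 0 (no overlap).
|Patch 2∩Patch 3| = 7.7143.
|Patch 1∩Patch 2∩Patch 3| = 0.
|Patch 1 ∪ Patch 2 ∪ Patch 3| = 121.5 − 10.7857 + 0 = 110.71.

110.71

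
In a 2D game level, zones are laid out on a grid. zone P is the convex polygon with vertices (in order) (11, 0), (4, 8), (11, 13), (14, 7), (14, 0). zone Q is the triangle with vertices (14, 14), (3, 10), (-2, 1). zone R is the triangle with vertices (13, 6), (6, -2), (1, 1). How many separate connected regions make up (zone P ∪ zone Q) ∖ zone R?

1

(zone P ∪ zone Q) ∖ zone R is a single connected region.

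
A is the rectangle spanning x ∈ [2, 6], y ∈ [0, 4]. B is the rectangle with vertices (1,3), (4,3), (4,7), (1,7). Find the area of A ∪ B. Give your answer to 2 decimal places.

26.00

By inclusion–exclusion:
Individual areas: |A| = 16, |B| = 12.
|A∩B|: x∈[2,4], y∈[3,4] → 2·1 = 2.
|A ∪ B| = 28 − 2 = 26.00.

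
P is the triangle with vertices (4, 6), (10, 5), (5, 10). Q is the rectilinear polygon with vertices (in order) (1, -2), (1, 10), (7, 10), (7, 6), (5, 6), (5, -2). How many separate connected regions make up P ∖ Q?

1

P ∖ Q is a single connected region.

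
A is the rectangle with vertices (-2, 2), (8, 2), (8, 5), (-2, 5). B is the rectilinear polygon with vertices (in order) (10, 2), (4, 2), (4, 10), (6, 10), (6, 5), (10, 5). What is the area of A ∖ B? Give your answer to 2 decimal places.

18.00

|A| = 30, |A∩B| = 12.
|A ∖ B| = |A| − |A∩B| = 30 − 12 = 18.00.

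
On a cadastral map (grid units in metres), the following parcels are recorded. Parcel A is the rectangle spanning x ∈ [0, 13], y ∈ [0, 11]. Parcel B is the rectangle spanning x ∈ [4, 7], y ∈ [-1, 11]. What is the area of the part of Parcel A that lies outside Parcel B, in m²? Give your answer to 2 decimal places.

110.00

|Parcel A∩Parcel B|: x∈[4,7], y∈[0,11] → 3·11 = 33.
|Parcel A| = 143.
|Parcel A ∖ Parcel B| = |Parcel A| − |Parcel A∩Parcel B| = 143 − 33 = 110.00.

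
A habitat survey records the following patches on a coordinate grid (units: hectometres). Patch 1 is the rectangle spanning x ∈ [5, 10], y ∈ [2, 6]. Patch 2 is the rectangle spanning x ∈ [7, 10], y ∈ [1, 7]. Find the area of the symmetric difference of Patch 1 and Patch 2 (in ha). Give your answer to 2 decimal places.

|Patch 1∩Patch 2|: x∈[7,10], y∈[2,6] → 3·4 = 12.
|Patch 1 △ Patch 2| = |Patch 1| + |Patch 2| − 2·|Patch 1∩Patch 2| = 20 + 18 − 24 = 14.00.

14.00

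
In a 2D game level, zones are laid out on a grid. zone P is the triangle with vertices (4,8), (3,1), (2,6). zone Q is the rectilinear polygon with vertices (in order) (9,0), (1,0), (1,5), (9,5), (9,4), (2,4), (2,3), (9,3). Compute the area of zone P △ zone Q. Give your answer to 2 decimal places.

35.23

|zone P| = 6, |zone Q| = 33, |zone P∩zone Q| = 1.8857.
|zone P △ zone Q| = |zone P| + |zone Q| − 2·|zone P∩zone Q| = 6 + 33 − 3.7714 = 35.23.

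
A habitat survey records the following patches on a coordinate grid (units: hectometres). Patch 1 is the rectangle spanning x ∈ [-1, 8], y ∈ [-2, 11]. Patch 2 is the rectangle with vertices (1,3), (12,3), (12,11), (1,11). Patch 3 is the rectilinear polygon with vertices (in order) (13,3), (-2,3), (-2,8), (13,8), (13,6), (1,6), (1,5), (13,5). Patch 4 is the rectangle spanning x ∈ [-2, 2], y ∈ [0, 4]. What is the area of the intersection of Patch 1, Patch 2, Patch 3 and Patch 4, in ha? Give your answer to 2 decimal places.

The intersection is the polygon with vertices (1,3), (1,4), (2,4), (2,3).
By the shoelace formula its area is 1.00.

1.00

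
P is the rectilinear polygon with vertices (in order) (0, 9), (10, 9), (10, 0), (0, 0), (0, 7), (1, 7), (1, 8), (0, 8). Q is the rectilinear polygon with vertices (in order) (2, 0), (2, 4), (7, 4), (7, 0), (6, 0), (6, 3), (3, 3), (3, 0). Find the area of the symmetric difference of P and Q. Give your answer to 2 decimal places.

78.00

|P| = 89, |Q| = 11, |P∩Q| = 11.
|P △ Q| = |P| + |Q| − 2·|P∩Q| = 89 + 11 − 22 = 78.00.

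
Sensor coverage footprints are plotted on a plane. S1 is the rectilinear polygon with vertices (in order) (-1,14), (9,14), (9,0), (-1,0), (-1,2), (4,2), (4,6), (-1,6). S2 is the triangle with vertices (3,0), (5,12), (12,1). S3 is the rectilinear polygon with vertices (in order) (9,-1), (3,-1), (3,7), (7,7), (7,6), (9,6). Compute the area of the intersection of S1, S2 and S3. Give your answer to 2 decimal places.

32.56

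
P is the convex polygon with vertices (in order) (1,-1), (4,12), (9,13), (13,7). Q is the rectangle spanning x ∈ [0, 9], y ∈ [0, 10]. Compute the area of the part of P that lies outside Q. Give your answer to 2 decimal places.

|P| = 83, |P∩Q| = 52.0705.
|P ∖ Q| = |P| − |P∩Q| = 83 − 52.0705 = 30.93.

30.93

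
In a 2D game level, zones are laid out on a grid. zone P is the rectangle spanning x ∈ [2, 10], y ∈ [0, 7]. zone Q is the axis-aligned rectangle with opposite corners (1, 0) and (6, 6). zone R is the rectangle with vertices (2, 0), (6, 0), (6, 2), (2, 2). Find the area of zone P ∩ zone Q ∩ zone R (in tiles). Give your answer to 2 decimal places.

8.00

The intersection is the polygon with vertices (6,0), (2,0), (2,2), (6,2).
By the shoelace formula its area is 8.00.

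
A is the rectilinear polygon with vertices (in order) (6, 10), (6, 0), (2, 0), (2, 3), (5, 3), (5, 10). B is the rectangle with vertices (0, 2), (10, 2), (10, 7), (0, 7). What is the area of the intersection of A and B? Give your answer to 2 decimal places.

8.00

The intersection is the polygon with vertices (6,2), (2,2), (2,3), (5,3), (5,7), (6,7).
By the shoelace formula its area is 8.00.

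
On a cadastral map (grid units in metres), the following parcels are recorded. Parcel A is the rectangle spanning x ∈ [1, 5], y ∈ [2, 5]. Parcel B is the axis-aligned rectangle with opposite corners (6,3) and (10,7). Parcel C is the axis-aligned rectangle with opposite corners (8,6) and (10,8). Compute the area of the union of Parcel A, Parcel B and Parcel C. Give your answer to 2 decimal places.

30.00

By inclusion–exclusion:
Individual areas: |Parcel A| = 12, |Parcel B| = 16, |Parcel C| = 4.
|Parcel A∩Parcel B| = 0 (no overlap).
|Parcel A∩Parcel C| = 0 (no overlap).
|Parcel B∩Parcel C|: x∈[8,10], y∈[6,7] → 2·1 = 2.
|Parcel A∩Parcel B∩Parcel C| = 0.
|Parcel A ∪ Parcel B ∪ Parcel C| = 32 − 2 + 0 = 30.00.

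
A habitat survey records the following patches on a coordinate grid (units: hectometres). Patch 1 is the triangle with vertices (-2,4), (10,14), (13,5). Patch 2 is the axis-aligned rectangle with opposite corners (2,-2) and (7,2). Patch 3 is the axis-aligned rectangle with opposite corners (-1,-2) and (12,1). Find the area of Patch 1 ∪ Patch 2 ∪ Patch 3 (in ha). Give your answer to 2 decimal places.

By inclusion–exclusion:
Individual areas: |Patch 1| = 69, |Patch 2| = 20, |Patch 3| = 39.
|Patch 1∩Patch 2| = 0.
|Patch 1∩Patch 3| = 0.
|Patch 2∩Patch 3|: x∈[2,7], y∈[-2,1] → 5·3 = 15.
|Patch 1∩Patch 2∩Patch 3| = 0.
|Patch 1 ∪ Patch 2 ∪ Patch 3| = 128 − 15 + 0 = 113.00.

113.00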